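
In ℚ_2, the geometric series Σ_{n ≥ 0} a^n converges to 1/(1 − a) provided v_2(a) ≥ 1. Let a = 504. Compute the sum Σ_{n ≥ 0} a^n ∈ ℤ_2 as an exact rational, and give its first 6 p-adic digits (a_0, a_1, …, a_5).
Σ a^n = 1/(1 − a) = -1/503;  first 6 digits = (1, 0, 0, 1, 1, 1)

v_2(a) = 3 ≥ 1, so the series converges in ℤ_2 to 1/(1 − a) = 1/(1 − 504) = -1/503. Expand this rational in ℤ_2: compute digits iteratively via d_i = x_i mod 2, x_{i+1} = (x_i − d_i)/2. The first 6 digits are (1, 0, 0, 1, 1, 1).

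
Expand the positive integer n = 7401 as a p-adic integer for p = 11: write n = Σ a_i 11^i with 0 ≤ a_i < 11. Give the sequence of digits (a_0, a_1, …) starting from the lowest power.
(a_0, a_1, …) = (9, 1, 6, 5)

Repeated division by 11 gives the digits low-to-high: 7401 = 9 + 1·11^1 + 6·11^2 + 5·11^3. Digit sequence: (9, 1, 6, 5).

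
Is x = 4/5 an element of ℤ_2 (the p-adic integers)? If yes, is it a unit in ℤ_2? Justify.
x ∈ ℤ_2 but not a unit; v_2(x) = 2 > 0

ℤ_2 = {x ∈ ℚ_2 : v_2(x) ≥ 0} and ℤ_2^× = {x ∈ ℤ_2 : v_2(x) = 0}. Here v_2(4/5) = v_2(num) − v_2(den) = 2; compare against these criteria.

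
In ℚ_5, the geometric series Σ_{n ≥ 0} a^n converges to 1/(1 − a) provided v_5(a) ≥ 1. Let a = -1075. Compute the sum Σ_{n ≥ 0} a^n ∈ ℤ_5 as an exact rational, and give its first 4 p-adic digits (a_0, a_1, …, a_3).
Σ a^n = 1/(1 − a) = 1/1076;  first 4 digits = (1, 0, 2, 1)

v_5(a) = 2 ≥ 1, so the series converges in ℤ_5 to 1/(1 − a) = 1/(1 − (-1075)) = 1/1076. Expand this rational in ℤ_5: compute digits iteratively via d_i = x_i mod 5, x_{i+1} = (x_i − d_i)/5. The first 4 digits are (1, 0, 2, 1).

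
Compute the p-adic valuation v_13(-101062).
v_13(-101062) = 3

v_13(n) is the largest exponent k such that 13^k divides n. Factor out: -101062 = -13^3 · 46. (Sign doesn't affect v_p.) So v_13(-101062) = 3.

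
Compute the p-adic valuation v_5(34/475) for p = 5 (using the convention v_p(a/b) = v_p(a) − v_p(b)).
v_5(34/475) = -2

Factor powers of 5 from the numerator and denominator of the reduced fraction: 34 = 5^0 · 34 and 475 = 5^2 · 19. Apply v_p(a/b) = v_p(a) − v_p(b): v_5(34/475) = 0 − 2 = -2.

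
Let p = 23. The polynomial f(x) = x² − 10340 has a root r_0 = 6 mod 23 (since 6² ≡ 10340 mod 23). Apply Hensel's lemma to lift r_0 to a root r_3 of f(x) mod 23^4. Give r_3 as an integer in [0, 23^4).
r_3 = 7918 (mod 279841)

Hensel's recurrence: r_{i+1} = r_i − f(r_i)·(f′(r_i))^{-1} mod 23^{i+2}, with f′(x) = 2x. Iterate:
  r_0 = 6 (mod 23)
  r_1 = 512 (mod 529)
  r_2 = 7918 (mod 12167)
  r_3 = 7918 (mod 279841)
Final: r_3 = 7918, and one checks f(r_3) ≡ 0 mod 23^4.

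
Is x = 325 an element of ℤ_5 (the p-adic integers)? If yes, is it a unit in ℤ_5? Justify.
x ∈ ℤ_5 but not a unit; v_5(x) = 2 > 0

ℤ_5 = {x ∈ ℚ_5 : v_5(x) ≥ 0} and ℤ_5^× = {x ∈ ℤ_5 : v_5(x) = 0}. Here v_5(325) = v_5(num) − v_5(den) = 2; compare against these criteria.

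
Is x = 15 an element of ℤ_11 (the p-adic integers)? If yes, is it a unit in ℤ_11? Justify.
x ∈ ℤ_11^× (unit); v_11(x) = 0

ℤ_11 = {x ∈ ℚ_11 : v_11(x) ≥ 0} and ℤ_11^× = {x ∈ ℤ_11 : v_11(x) = 0}. Here v_11(15) = v_11(num) − v_11(den) = 0; compare against these criteria.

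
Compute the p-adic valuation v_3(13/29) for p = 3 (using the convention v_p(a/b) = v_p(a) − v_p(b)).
v_3(13/29) = 0

Factor powers of 3 from the numerator and denominator of the reduced fraction: 13 = 3^0 · 13 and 29 = 3^0 · 29. Apply v_p(a/b) = v_p(a) − v_p(b): v_3(13/29) = 0 − 0 = 0.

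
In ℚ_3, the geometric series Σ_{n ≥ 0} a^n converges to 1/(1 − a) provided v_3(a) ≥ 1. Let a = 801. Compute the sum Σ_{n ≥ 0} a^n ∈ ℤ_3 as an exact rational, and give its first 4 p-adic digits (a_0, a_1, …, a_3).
Σ a^n = 1/(1 − a) = -1/800;  first 4 digits = (1, 0, 2, 2)

v_3(a) = 2 ≥ 1, so the series converges in ℤ_3 to 1/(1 − a) = 1/(1 − 801) = -1/800. Expand this rational in ℤ_3: compute digits iteratively via d_i = x_i mod 3, x_{i+1} = (x_i − d_i)/3. The first 4 digits are (1, 0, 2, 2).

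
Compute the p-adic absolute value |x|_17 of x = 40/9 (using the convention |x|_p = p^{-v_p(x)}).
|40/9|_17 = 1

Step 1 — compute v_17(x) by factoring powers of 17 out of the numerator and denominator: v_17(40/9) = 0. Step 2 — apply |x|_p = p^{-v_p(x)} = 17^{0} = 1.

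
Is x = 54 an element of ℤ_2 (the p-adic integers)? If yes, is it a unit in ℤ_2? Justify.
x ∈ ℤ_2 but not a unit; v_2(x) = 1 > 0

ℤ_2 = {x ∈ ℚ_2 : v_2(x) ≥ 0} and ℤ_2^× = {x ∈ ℤ_2 : v_2(x) = 0}. Here v_2(54) = v_2(num) − v_2(den) = 1; compare against these criteria.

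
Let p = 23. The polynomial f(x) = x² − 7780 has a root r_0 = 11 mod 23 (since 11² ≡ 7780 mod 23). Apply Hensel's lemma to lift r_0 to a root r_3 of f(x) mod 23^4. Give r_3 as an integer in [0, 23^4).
r_3 = 147878 (mod 279841)

Hensel's recurrence: r_{i+1} = r_i − f(r_i)·(f′(r_i))^{-1} mod 23^{i+2}, with f′(x) = 2x. Iterate:
  r_0 = 11 (mod 23)
  r_1 = 287 (mod 529)
  r_2 = 1874 (mod 12167)
  r_3 = 147878 (mod 279841)
Final: r_3 = 147878, and one checks f(r_3) ≡ 0 mod 23^4.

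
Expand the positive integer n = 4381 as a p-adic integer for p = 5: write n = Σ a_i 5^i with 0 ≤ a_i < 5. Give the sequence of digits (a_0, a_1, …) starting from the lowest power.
(a_0, a_1, …) = (1, 1, 0, 0, 2, 1)

Repeated division by 5 gives the digits low-to-high: 4381 = 1 + 1·5^1 + 2·5^4 + 1·5^5. Digit sequence: (1, 1, 0, 0, 2, 1).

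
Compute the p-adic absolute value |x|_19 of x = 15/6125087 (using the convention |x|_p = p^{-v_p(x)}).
|15/6125087|_19 = 130321

Step 1 — compute v_19(x) by factoring powers of 19 out of the numerator and denominator: v_19(15/6125087) = -4. Step 2 — apply |x|_p = p^{-v_p(x)} = 19^{4} = 130321.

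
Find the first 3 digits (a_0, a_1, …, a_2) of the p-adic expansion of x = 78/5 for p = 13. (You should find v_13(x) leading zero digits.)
(a_0, …, a_2) = (0, 9, 2)

v_13(78/5) = 1, so a_0 = ... = a_0 = 0. Factor out: x = 13^1 · u with u = 6/5 a unit in ℤ_13. Expand u iteratively via a_{v+i} = u_i mod 13, u_{i+1} = (u_i − a_{v+i})/13:
  u_0 = 6/5;  a_1 = 9;  u_1 = (u_0 − 9)/13 = -3/5
  u_1 = -3/5;  a_2 = 2;  u_2 = (u_1 − 2)/13 = -1/5
Digits: (0, 9, 2).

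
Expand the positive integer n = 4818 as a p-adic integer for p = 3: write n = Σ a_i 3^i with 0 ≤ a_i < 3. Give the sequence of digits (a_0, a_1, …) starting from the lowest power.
(a_0, a_1, …) = (0, 1, 1, 1, 2, 1, 0, 2)

Repeated division by 3 gives the digits low-to-high: 4818 = 1·3^1 + 1·3^2 + 1·3^3 + 2·3^4 + 1·3^5 + 2·3^7. Digit sequence: (0, 1, 1, 1, 2, 1, 0, 2).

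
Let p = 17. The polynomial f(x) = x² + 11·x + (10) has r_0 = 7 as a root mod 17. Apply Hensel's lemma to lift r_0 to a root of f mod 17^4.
r_3 = 83511 (mod 83521)

Hensel: r_{i+1} = r_i − f(r_i)·(f′(r_i))^{-1} mod 17^{i+2}, f′(x) = 2x + 11. Iterate:
  r_0 = 7 (mod 17)
  r_1 = 279 (mod 289)
  r_2 = 4903 (mod 4913)
  r_3 = 83511 (mod 83521)
Final: r = 83511 satisfies f(r) ≡ 0 mod 17^4.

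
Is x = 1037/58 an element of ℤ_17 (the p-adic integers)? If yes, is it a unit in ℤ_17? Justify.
x ∈ ℤ_17 but not a unit; v_17(x) = 1 > 0

ℤ_17 = {x ∈ ℚ_17 : v_17(x) ≥ 0} and ℤ_17^× = {x ∈ ℤ_17 : v_17(x) = 0}. Here v_17(1037/58) = v_17(num) − v_17(den) = 1; compare against these criteria.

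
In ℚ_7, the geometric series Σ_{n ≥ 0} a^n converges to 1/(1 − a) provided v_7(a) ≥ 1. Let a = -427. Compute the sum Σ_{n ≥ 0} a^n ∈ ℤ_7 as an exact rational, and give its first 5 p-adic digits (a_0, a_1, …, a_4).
Σ a^n = 1/(1 − a) = 1/428;  first 5 digits = (1, 2, 2, 6, 5)

v_7(a) = 1 ≥ 1, so the series converges in ℤ_7 to 1/(1 − a) = 1/(1 − (-427)) = 1/428. Expand this rational in ℤ_7: compute digits iteratively via d_i = x_i mod 7, x_{i+1} = (x_i − d_i)/7. The first 5 digits are (1, 2, 2, 6, 5).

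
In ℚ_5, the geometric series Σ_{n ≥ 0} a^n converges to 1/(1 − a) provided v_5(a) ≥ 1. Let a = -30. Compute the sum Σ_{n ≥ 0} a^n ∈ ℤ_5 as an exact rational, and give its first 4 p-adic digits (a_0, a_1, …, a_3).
Σ a^n = 1/(1 − a) = 1/31;  first 4 digits = (1, 4, 4, 0)

v_5(a) = 1 ≥ 1, so the series converges in ℤ_5 to 1/(1 − a) = 1/(1 − (-30)) = 1/31. Expand this rational in ℤ_5: compute digits iteratively via d_i = x_i mod 5, x_{i+1} = (x_i − d_i)/5. The first 4 digits are (1, 4, 4, 0).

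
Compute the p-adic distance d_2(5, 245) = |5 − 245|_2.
d_2(5, 245) = 1/16

Step 1 — x − y = 5 − 245 = -240. Step 2 — v_2(-240) = 4 (factor: -240 = −(2^4 · 15); the sign does not affect v_p). Step 3 — |x − y|_2 = 2^{-4} = 1/16.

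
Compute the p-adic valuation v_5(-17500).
v_5(-17500) = 4

v_5(n) is the largest exponent k such that 5^k divides n. Factor out: -17500 = -5^4 · 28. (Sign doesn't affect v_p.) So v_5(-17500) = 4.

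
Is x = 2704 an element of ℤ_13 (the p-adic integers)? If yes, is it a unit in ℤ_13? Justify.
x ∈ ℤ_13 but not a unit; v_13(x) = 2 > 0

ℤ_13 = {x ∈ ℚ_13 : v_13(x) ≥ 0} and ℤ_13^× = {x ∈ ℤ_13 : v_13(x) = 0}. Here v_13(2704) = v_13(num) − v_13(den) = 2; compare against these criteria.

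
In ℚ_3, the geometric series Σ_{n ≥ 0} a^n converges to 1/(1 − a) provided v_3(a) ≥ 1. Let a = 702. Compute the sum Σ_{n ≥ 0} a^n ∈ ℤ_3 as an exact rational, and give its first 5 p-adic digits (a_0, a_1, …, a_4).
Σ a^n = 1/(1 − a) = -1/701;  first 5 digits = (1, 0, 0, 2, 2)

v_3(a) = 3 ≥ 1, so the series converges in ℤ_3 to 1/(1 − a) = 1/(1 − 702) = -1/701. Expand this rational in ℤ_3: compute digits iteratively via d_i = x_i mod 3, x_{i+1} = (x_i − d_i)/3. The first 5 digits are (1, 0, 0, 2, 2).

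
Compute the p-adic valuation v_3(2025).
v_3(2025) = 4

v_3(n) is the largest exponent k such that 3^k divides n. Factor out: 2025 = 3^4 · 25. (Sign doesn't affect v_p.) So v_3(2025) = 4.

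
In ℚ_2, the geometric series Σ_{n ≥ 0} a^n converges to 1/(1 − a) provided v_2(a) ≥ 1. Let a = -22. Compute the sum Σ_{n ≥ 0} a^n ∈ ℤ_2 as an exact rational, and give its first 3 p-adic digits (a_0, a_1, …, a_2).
Σ a^n = 1/(1 − a) = 1/23;  first 3 digits = (1, 1, 1)

v_2(a) = 1 ≥ 1, so the series converges in ℤ_2 to 1/(1 − a) = 1/(1 − (-22)) = 1/23. Expand this rational in ℤ_2: compute digits iteratively via d_i = x_i mod 2, x_{i+1} = (x_i − d_i)/2. The first 3 digits are (1, 1, 1).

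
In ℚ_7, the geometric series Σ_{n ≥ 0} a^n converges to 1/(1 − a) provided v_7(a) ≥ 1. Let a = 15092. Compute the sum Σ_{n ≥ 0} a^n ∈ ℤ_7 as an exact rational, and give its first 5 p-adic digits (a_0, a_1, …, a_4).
Σ a^n = 1/(1 − a) = -1/15091;  first 5 digits = (1, 0, 0, 2, 6)

v_7(a) = 3 ≥ 1, so the series converges in ℤ_7 to 1/(1 − a) = 1/(1 − 15092) = -1/15091. Expand this rational in ℤ_7: compute digits iteratively via d_i = x_i mod 7, x_{i+1} = (x_i − d_i)/7. The first 5 digits are (1, 0, 0, 2, 6).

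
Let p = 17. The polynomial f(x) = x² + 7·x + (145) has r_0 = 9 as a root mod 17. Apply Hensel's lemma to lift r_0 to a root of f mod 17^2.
r_1 = 9 (mod 289)

Hensel: r_{i+1} = r_i − f(r_i)·(f′(r_i))^{-1} mod 17^{i+2}, f′(x) = 2x + 7. Iterate:
  r_0 = 9 (mod 17)
  r_1 = 9 (mod 289)
Final: r = 9 satisfies f(r) ≡ 0 mod 17^2.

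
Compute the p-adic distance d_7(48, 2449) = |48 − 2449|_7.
d_7(48, 2449) = 1/2401

Step 1 — x − y = 48 − 2449 = -2401. Step 2 — v_7(-2401) = 4 (factor: -2401 = −(7^4 · 1); the sign does not affect v_p). Step 3 — |x − y|_7 = 7^{-4} = 1/2401.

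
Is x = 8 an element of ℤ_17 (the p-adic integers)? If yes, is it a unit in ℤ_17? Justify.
x ∈ ℤ_17^× (unit); v_17(x) = 0

ℤ_17 = {x ∈ ℚ_17 : v_17(x) ≥ 0} and ℤ_17^× = {x ∈ ℤ_17 : v_17(x) = 0}. Here v_17(8) = v_17(num) − v_17(den) = 0; compare against these criteria.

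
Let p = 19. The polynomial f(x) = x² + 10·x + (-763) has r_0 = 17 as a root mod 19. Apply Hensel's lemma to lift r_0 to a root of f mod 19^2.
r_1 = 188 (mod 361)

Hensel: r_{i+1} = r_i − f(r_i)·(f′(r_i))^{-1} mod 19^{i+2}, f′(x) = 2x + 10. Iterate:
  r_0 = 17 (mod 19)
  r_1 = 188 (mod 361)
Final: r = 188 satisfies f(r) ≡ 0 mod 19^2.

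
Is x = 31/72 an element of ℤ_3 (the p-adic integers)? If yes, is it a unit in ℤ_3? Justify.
x ∉ ℤ_3 (v_3(x) = -2 < 0)

ℤ_3 = {x ∈ ℚ_3 : v_3(x) ≥ 0} and ℤ_3^× = {x ∈ ℤ_3 : v_3(x) = 0}. Here v_3(31/72) = v_3(num) − v_3(den) = -2; compare against these criteria.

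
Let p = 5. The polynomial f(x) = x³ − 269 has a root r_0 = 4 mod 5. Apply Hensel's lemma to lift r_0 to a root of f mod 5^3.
r_2 = 64 (mod 125)

Hensel: r_{i+1} = r_i − f(r_i)/f′(r_i) mod 5^{i+2}, where f′(x) = 3x². Iterate:
  r_0 = 4 (mod 5)
  r_1 = 14 (mod 25)
  r_2 = 64 (mod 125)
Final: r = 64 with f(r) ≡ 0 mod 5^3.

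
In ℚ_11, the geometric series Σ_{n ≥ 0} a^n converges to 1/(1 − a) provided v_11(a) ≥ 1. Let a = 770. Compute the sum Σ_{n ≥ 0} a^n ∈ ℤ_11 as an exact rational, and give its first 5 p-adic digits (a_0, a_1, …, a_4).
Σ a^n = 1/(1 − a) = -1/769;  first 5 digits = (1, 4, 0, 4, 7)

v_11(a) = 1 ≥ 1, so the series converges in ℤ_11 to 1/(1 − a) = 1/(1 − 770) = -1/769. Expand this rational in ℤ_11: compute digits iteratively via d_i = x_i mod 11, x_{i+1} = (x_i − d_i)/11. The first 5 digits are (1, 4, 0, 4, 7).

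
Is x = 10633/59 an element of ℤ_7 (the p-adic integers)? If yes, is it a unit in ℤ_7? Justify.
x ∈ ℤ_7 but not a unit; v_7(x) = 3 > 0

ℤ_7 = {x ∈ ℚ_7 : v_7(x) ≥ 0} and ℤ_7^× = {x ∈ ℤ_7 : v_7(x) = 0}. Here v_7(10633/59) = v_7(num) − v_7(den) = 3; compare against these criteria.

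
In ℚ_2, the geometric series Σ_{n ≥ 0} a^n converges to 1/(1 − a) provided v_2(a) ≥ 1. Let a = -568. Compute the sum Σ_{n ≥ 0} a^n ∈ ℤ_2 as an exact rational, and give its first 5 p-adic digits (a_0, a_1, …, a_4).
Σ a^n = 1/(1 − a) = 1/569;  first 5 digits = (1, 0, 0, 1, 0)

v_2(a) = 3 ≥ 1, so the series converges in ℤ_2 to 1/(1 − a) = 1/(1 − (-568)) = 1/569. Expand this rational in ℤ_2: compute digits iteratively via d_i = x_i mod 2, x_{i+1} = (x_i − d_i)/2. The first 5 digits are (1, 0, 0, 1, 0).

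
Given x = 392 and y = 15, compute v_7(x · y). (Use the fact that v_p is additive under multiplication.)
v_7(5880) = 2

v_p(x) = 2 (factor: 392 = 7^2 · 8); v_p(y) = 0 (factor: 15 = 7^0 · 15). Additivity: v_p(xy) = v_p(x) + v_p(y) = 2 + 0 = 2. (Direct check: xy = 5880 = 7^2 · (120).)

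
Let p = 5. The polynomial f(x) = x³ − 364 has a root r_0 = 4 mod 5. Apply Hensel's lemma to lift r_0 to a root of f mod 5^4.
r_3 = 479 (mod 625)

Hensel: r_{i+1} = r_i − f(r_i)/f′(r_i) mod 5^{i+2}, where f′(x) = 3x². Iterate:
  r_0 = 4 (mod 5)
  r_1 = 4 (mod 25)
  r_2 = 104 (mod 125)
  r_3 = 479 (mod 625)
Final: r = 479 with f(r) ≡ 0 mod 5^4.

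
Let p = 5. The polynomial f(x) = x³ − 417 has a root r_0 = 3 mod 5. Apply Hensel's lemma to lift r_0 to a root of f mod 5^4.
r_3 = 398 (mod 625)

Hensel: r_{i+1} = r_i − f(r_i)/f′(r_i) mod 5^{i+2}, where f′(x) = 3x². Iterate:
  r_0 = 3 (mod 5)
  r_1 = 23 (mod 25)
  r_2 = 23 (mod 125)
  r_3 = 398 (mod 625)
Final: r = 398 with f(r) ≡ 0 mod 5^4.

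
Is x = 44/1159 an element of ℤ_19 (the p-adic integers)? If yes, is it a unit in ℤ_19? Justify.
x ∉ ℤ_19 (v_19(x) = -1 < 0)

ℤ_19 = {x ∈ ℚ_19 : v_19(x) ≥ 0} and ℤ_19^× = {x ∈ ℤ_19 : v_19(x) = 0}. Here v_19(44/1159) = v_19(num) − v_19(den) = -1; compare against these criteria.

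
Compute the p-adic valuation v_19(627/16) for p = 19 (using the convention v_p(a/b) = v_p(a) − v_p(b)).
v_19(627/16) = 1

Factor powers of 19 from the numerator and denominator of the reduced fraction: 627 = 19^1 · 33 and 16 = 19^0 · 16. Apply v_p(a/b) = v_p(a) − v_p(b): v_19(627/16) = 1 − 0 = 1.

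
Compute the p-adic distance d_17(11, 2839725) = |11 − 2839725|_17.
d_17(11, 2839725) = 1/1419857

Step 1 — x − y = 11 − 2839725 = -2839714. Step 2 — v_17(-2839714) = 5 (factor: -2839714 = −(17^5 · 2); the sign does not affect v_p). Step 3 — |x − y|_17 = 17^{-5} = 1/1419857.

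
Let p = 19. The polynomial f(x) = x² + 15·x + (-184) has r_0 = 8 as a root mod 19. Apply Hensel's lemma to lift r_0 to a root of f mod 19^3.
r_2 = 8 (mod 6859)

Hensel: r_{i+1} = r_i − f(r_i)·(f′(r_i))^{-1} mod 19^{i+2}, f′(x) = 2x + 15. Iterate:
  r_0 = 8 (mod 19)
  r_1 = 8 (mod 361)
  r_2 = 8 (mod 6859)
Final: r = 8 satisfies f(r) ≡ 0 mod 19^3.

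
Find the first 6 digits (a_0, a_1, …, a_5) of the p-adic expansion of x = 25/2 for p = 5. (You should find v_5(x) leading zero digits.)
(a_0, …, a_5) = (0, 0, 3, 2, 2, 2)

v_5(25/2) = 2, so a_0 = ... = a_1 = 0. Factor out: x = 5^2 · u with u = 1/2 a unit in ℤ_5. Expand u iteratively via a_{v+i} = u_i mod 5, u_{i+1} = (u_i − a_{v+i})/5:
  u_0 = 1/2;  a_2 = 3;  u_1 = (u_0 − 3)/5 = -1/2
  u_1 = -1/2;  a_3 = 2;  u_2 = (u_1 − 2)/5 = -1/2
  u_2 = -1/2;  a_4 = 2;  u_3 = (u_2 − 2)/5 = -1/2
  u_3 = -1/2;  a_5 = 2;  u_4 = (u_3 − 2)/5 = -1/2
Digits: (0, 0, 3, 2, 2, 2).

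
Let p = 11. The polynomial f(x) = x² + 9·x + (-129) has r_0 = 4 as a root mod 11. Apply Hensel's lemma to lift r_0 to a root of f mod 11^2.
r_1 = 37 (mod 121)

Hensel: r_{i+1} = r_i − f(r_i)·(f′(r_i))^{-1} mod 11^{i+2}, f′(x) = 2x + 9. Iterate:
  r_0 = 4 (mod 11)
  r_1 = 37 (mod 121)
Final: r = 37 satisfies f(r) ≡ 0 mod 11^2.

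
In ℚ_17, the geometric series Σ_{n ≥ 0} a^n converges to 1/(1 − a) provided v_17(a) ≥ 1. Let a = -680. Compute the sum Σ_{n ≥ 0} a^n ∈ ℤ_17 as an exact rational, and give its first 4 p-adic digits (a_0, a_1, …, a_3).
Σ a^n = 1/(1 − a) = 1/681;  first 4 digits = (1, 11, 16, 13)

v_17(a) = 1 ≥ 1, so the series converges in ℤ_17 to 1/(1 − a) = 1/(1 − (-680)) = 1/681. Expand this rational in ℤ_17: compute digits iteratively via d_i = x_i mod 17, x_{i+1} = (x_i − d_i)/17. The first 4 digits are (1, 11, 16, 13).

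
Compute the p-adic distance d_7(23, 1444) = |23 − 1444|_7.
d_7(23, 1444) = 1/49

Step 1 — x − y = 23 − 1444 = -1421. Step 2 — v_7(-1421) = 2 (factor: -1421 = −(7^2 · 29); the sign does not affect v_p). Step 3 — |x − y|_7 = 7^{-2} = 1/49.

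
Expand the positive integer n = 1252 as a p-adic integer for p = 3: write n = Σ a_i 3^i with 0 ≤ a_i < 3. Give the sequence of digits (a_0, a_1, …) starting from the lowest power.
(a_0, a_1, …) = (1, 0, 1, 1, 0, 2, 1)

Repeated division by 3 gives the digits low-to-high: 1252 = 1 + 1·3^2 + 1·3^3 + 2·3^5 + 1·3^6. Digit sequence: (1, 0, 1, 1, 0, 2, 1).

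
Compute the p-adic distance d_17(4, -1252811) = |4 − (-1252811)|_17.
d_17(4, -1252811) = 1/83521

Step 1 — x − y = 4 − (-1252811) = 1252815. Step 2 — v_17(1252815) = 4 (factor: 1252815 = (17^4 · 15); the sign does not affect v_p). Step 3 — |x − y|_17 = 17^{-4} = 1/83521.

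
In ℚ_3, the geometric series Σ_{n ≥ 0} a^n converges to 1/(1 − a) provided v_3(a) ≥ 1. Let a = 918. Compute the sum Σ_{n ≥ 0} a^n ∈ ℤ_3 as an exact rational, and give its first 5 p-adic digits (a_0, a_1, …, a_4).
Σ a^n = 1/(1 − a) = -1/917;  first 5 digits = (1, 0, 0, 1, 2)

v_3(a) = 3 ≥ 1, so the series converges in ℤ_3 to 1/(1 − a) = 1/(1 − 918) = -1/917. Expand this rational in ℤ_3: compute digits iteratively via d_i = x_i mod 3, x_{i+1} = (x_i − d_i)/3. The first 5 digits are (1, 0, 0, 1, 2).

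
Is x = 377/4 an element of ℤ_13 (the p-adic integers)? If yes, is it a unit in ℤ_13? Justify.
x ∈ ℤ_13 but not a unit; v_13(x) = 1 > 0

ℤ_13 = {x ∈ ℚ_13 : v_13(x) ≥ 0} and ℤ_13^× = {x ∈ ℤ_13 : v_13(x) = 0}. Here v_13(377/4) = v_13(num) − v_13(den) = 1; compare against these criteria.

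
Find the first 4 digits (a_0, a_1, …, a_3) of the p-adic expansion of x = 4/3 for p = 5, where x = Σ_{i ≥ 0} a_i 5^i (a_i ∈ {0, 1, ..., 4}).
(a_0, …, a_3) = (3, 3, 1, 3)

v_5(4/3) = 0 (numerator and denominator both coprime to 5), so x ∈ ℤ_5^×. Compute digits iteratively via a_i = x_i mod 5, x_{i+1} = (x_i − a_i)/5, with x_0 = x:
  x_0 = 4/3;  a_0 = 3;  x_1 = (x_0 − 3)/5 = -1/3
  x_1 = -1/3;  a_1 = 3;  x_2 = (x_1 − 3)/5 = -2/3
  x_2 = -2/3;  a_2 = 1;  x_3 = (x_2 − 1)/5 = -1/3
  x_3 = -1/3;  a_3 = 3;  x_4 = (x_3 − 3)/5 = -2/3
Digits: (3, 3, 1, 3).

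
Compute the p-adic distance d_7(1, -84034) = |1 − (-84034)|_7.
d_7(1, -84034) = 1/16807

Step 1 — x − y = 1 − (-84034) = 84035. Step 2 — v_7(84035) = 5 (factor: 84035 = (7^5 · 5); the sign does not affect v_p). Step 3 — |x − y|_7 = 7^{-5} = 1/16807.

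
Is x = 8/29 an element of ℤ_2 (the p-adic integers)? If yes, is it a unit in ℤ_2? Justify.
x ∈ ℤ_2 but not a unit; v_2(x) = 3 > 0

ℤ_2 = {x ∈ ℚ_2 : v_2(x) ≥ 0} and ℤ_2^× = {x ∈ ℤ_2 : v_2(x) = 0}. Here v_2(8/29) = v_2(num) − v_2(den) = 3; compare against these criteria.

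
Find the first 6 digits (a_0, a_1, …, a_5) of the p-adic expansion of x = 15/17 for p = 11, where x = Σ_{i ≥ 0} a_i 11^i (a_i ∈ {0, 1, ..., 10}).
(a_0, …, a_5) = (8, 0, 9, 5, 4, 8)

v_11(15/17) = 0 (numerator and denominator both coprime to 11), so x ∈ ℤ_11^×. Compute digits iteratively via a_i = x_i mod 11, x_{i+1} = (x_i − a_i)/11, with x_0 = x:
  x_0 = 15/17;  a_0 = 8;  x_1 = (x_0 − 8)/11 = -11/17
  x_1 = -11/17;  a_1 = 0;  x_2 = (x_1 − 0)/11 = -1/17
  x_2 = -1/17;  a_2 = 9;  x_3 = (x_2 − 9)/11 = -14/17
  x_3 = -14/17;  a_3 = 5;  x_4 = (x_3 − 5)/11 = -9/17
  x_4 = -9/17;  a_4 = 4;  x_5 = (x_4 − 4)/11 = -7/17
  x_5 = -7/17;  a_5 = 8;  x_6 = (x_5 − 8)/11 = -13/17
Digits: (8, 0, 9, 5, 4, 8).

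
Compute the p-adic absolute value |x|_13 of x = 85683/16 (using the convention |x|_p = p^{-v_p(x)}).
|85683/16|_13 = 1/28561

Step 1 — compute v_13(x) by factoring powers of 13 out of the numerator and denominator: v_13(85683/16) = 4. Step 2 — apply |x|_p = p^{-v_p(x)} = 13^{-4} = 1/28561.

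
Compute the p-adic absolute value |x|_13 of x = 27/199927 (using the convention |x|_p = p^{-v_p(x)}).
|27/199927|_13 = 28561

Step 1 — compute v_13(x) by factoring powers of 13 out of the numerator and denominator: v_13(27/199927) = -4. Step 2 — apply |x|_p = p^{-v_p(x)} = 13^{4} = 28561.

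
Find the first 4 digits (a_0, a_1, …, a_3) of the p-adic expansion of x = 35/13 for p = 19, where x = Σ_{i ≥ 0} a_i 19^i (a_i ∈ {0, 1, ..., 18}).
(a_0, …, a_3) = (10, 4, 10, 17)

v_19(35/13) = 0 (numerator and denominator both coprime to 19), so x ∈ ℤ_19^×. Compute digits iteratively via a_i = x_i mod 19, x_{i+1} = (x_i − a_i)/19, with x_0 = x:
  x_0 = 35/13;  a_0 = 10;  x_1 = (x_0 − 10)/19 = -5/13
  x_1 = -5/13;  a_1 = 4;  x_2 = (x_1 − 4)/19 = -3/13
  x_2 = -3/13;  a_2 = 10;  x_3 = (x_2 − 10)/19 = -7/13
  x_3 = -7/13;  a_3 = 17;  x_4 = (x_3 − 17)/19 = -12/13
Digits: (10, 4, 10, 17).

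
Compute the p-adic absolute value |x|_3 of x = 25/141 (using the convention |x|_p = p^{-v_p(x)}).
|25/141|_3 = 3

Step 1 — compute v_3(x) by factoring powers of 3 out of the numerator and denominator: v_3(25/141) = -1. Step 2 — apply |x|_p = p^{-v_p(x)} = 3^{1} = 3.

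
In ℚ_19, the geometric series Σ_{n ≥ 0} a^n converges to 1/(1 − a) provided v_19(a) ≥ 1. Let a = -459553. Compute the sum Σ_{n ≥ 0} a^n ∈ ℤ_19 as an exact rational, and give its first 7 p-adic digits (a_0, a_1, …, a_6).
Σ a^n = 1/(1 − a) = 1/459554;  first 7 digits = (1, 0, 0, 9, 15, 18, 4)

v_19(a) = 3 ≥ 1, so the series converges in ℤ_19 to 1/(1 − a) = 1/(1 − (-459553)) = 1/459554. Expand this rational in ℤ_19: compute digits iteratively via d_i = x_i mod 19, x_{i+1} = (x_i − d_i)/19. The first 7 digits are (1, 0, 0, 9, 15, 18, 4).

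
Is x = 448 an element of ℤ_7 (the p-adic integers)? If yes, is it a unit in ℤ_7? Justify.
x ∈ ℤ_7 but not a unit; v_7(x) = 1 > 0

ℤ_7 = {x ∈ ℚ_7 : v_7(x) ≥ 0} and ℤ_7^× = {x ∈ ℤ_7 : v_7(x) = 0}. Here v_7(448) = v_7(num) − v_7(den) = 1; compare against these criteria.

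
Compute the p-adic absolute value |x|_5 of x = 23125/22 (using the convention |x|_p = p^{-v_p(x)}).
|23125/22|_5 = 1/625

Step 1 — compute v_5(x) by factoring powers of 5 out of the numerator and denominator: v_5(23125/22) = 4. Step 2 — apply |x|_p = p^{-v_p(x)} = 5^{-4} = 1/625.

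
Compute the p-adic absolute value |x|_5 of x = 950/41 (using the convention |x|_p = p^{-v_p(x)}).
|950/41|_5 = 1/25

Step 1 — compute v_5(x) by factoring powers of 5 out of the numerator and denominator: v_5(950/41) = 2. Step 2 — apply |x|_p = p^{-v_p(x)} = 5^{-2} = 1/25.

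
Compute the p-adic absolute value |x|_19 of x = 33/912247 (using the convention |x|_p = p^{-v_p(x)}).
|33/912247|_19 = 130321

Step 1 — compute v_19(x) by factoring powers of 19 out of the numerator and denominator: v_19(33/912247) = -4. Step 2 — apply |x|_p = p^{-v_p(x)} = 19^{4} = 130321.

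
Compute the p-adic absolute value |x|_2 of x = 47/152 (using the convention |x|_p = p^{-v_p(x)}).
|47/152|_2 = 8

Step 1 — compute v_2(x) by factoring powers of 2 out of the numerator and denominator: v_2(47/152) = -3. Step 2 — apply |x|_p = p^{-v_p(x)} = 2^{3} = 8.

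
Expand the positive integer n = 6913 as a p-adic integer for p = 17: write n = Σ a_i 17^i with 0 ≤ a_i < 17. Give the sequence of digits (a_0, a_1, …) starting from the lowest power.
(a_0, a_1, …) = (11, 15, 6, 1)

Repeated division by 17 gives the digits low-to-high: 6913 = 11 + 15·17^1 + 6·17^2 + 1·17^3. Digit sequence: (11, 15, 6, 1).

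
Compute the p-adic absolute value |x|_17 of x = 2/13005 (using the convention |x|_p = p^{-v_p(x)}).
|2/13005|_17 = 289

Step 1 — compute v_17(x) by factoring powers of 17 out of the numerator and denominator: v_17(2/13005) = -2. Step 2 — apply |x|_p = p^{-v_p(x)} = 17^{2} = 289.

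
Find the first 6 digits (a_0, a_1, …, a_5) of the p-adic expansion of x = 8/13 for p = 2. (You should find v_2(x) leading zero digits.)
(a_0, …, a_5) = (0, 0, 0, 1, 0, 1)

v_2(8/13) = 3, so a_0 = ... = a_2 = 0. Factor out: x = 2^3 · u with u = 1/13 a unit in ℤ_2. Expand u iteratively via a_{v+i} = u_i mod 2, u_{i+1} = (u_i − a_{v+i})/2:
  u_0 = 1/13;  a_3 = 1;  u_1 = (u_0 − 1)/2 = -6/13
  u_1 = -6/13;  a_4 = 0;  u_2 = (u_1 − 0)/2 = -3/13
  u_2 = -3/13;  a_5 = 1;  u_3 = (u_2 − 1)/2 = -8/13
Digits: (0, 0, 0, 1, 0, 1).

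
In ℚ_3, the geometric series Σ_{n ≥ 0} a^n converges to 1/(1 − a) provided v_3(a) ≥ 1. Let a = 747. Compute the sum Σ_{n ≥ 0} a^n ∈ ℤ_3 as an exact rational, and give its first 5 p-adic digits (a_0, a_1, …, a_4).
Σ a^n = 1/(1 − a) = -1/746;  first 5 digits = (1, 0, 2, 0, 1)

v_3(a) = 2 ≥ 1, so the series converges in ℤ_3 to 1/(1 − a) = 1/(1 − 747) = -1/746. Expand this rational in ℤ_3: compute digits iteratively via d_i = x_i mod 3, x_{i+1} = (x_i − d_i)/3. The first 5 digits are (1, 0, 2, 0, 1).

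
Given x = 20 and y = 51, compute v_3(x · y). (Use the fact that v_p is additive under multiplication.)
v_3(1020) = 1

v_p(x) = 0 (factor: 20 = 3^0 · 20); v_p(y) = 1 (factor: 51 = 3^1 · 17). Additivity: v_p(xy) = v_p(x) + v_p(y) = 0 + 1 = 1. (Direct check: xy = 1020 = 3^1 · (340).)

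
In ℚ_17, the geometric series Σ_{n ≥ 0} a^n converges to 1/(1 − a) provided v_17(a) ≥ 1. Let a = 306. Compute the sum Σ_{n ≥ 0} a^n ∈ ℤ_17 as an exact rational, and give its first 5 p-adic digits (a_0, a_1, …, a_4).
Σ a^n = 1/(1 − a) = -1/305;  first 5 digits = (1, 1, 2, 3, 5)

v_17(a) = 1 ≥ 1, so the series converges in ℤ_17 to 1/(1 − a) = 1/(1 − 306) = -1/305. Expand this rational in ℤ_17: compute digits iteratively via d_i = x_i mod 17, x_{i+1} = (x_i − d_i)/17. The first 5 digits are (1, 1, 2, 3, 5).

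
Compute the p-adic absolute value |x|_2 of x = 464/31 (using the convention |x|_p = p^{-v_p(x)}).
|464/31|_2 = 1/16

Step 1 — compute v_2(x) by factoring powers of 2 out of the numerator and denominator: v_2(464/31) = 4. Step 2 — apply |x|_p = p^{-v_p(x)} = 2^{-4} = 1/16.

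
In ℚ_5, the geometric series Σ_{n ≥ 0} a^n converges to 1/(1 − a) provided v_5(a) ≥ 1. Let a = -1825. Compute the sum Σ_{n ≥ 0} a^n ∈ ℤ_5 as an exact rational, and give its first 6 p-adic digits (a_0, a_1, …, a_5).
Σ a^n = 1/(1 − a) = 1/1826;  first 6 digits = (1, 0, 2, 0, 1, 0)

v_5(a) = 2 ≥ 1, so the series converges in ℤ_5 to 1/(1 − a) = 1/(1 − (-1825)) = 1/1826. Expand this rational in ℤ_5: compute digits iteratively via d_i = x_i mod 5, x_{i+1} = (x_i − d_i)/5. The first 6 digits are (1, 0, 2, 0, 1, 0).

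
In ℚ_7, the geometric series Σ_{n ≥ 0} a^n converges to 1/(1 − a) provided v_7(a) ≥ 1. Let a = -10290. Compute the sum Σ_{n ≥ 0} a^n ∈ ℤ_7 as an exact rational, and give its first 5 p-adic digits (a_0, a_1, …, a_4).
Σ a^n = 1/(1 − a) = 1/10291;  first 5 digits = (1, 0, 0, 5, 2)

v_7(a) = 3 ≥ 1, so the series converges in ℤ_7 to 1/(1 − a) = 1/(1 − (-10290)) = 1/10291. Expand this rational in ℤ_7: compute digits iteratively via d_i = x_i mod 7, x_{i+1} = (x_i − d_i)/7. The first 5 digits are (1, 0, 0, 5, 2).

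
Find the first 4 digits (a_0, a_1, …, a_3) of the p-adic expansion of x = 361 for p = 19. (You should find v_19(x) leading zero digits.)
(a_0, …, a_3) = (0, 0, 1, 0)

v_19(361) = 2, so a_0 = ... = a_1 = 0. Factor out: x = 19^2 · u with u = 1 a unit in ℤ_19. Expand u iteratively via a_{v+i} = u_i mod 19, u_{i+1} = (u_i − a_{v+i})/19:
  u_0 = 1;  a_2 = 1;  u_1 = (u_0 − 1)/19 = 0
  u_1 = 0;  a_3 = 0;  u_2 = (u_1 − 0)/19 = 0
Digits: (0, 0, 1, 0).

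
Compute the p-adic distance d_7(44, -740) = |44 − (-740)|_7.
d_7(44, -740) = 1/49

Step 1 — x − y = 44 − (-740) = 784. Step 2 — v_7(784) = 2 (factor: 784 = (7^2 · 16); the sign does not affect v_p). Step 3 — |x − y|_7 = 7^{-2} = 1/49.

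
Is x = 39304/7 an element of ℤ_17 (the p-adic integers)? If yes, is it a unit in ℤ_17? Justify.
x ∈ ℤ_17 but not a unit; v_17(x) = 3 > 0

ℤ_17 = {x ∈ ℚ_17 : v_17(x) ≥ 0} and ℤ_17^× = {x ∈ ℤ_17 : v_17(x) = 0}. Here v_17(39304/7) = v_17(num) − v_17(den) = 3; compare against these criteria.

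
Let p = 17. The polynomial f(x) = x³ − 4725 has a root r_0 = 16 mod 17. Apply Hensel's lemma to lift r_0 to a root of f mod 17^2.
r_1 = 33 (mod 289)

Hensel: r_{i+1} = r_i − f(r_i)/f′(r_i) mod 17^{i+2}, where f′(x) = 3x². Iterate:
  r_0 = 16 (mod 17)
  r_1 = 33 (mod 289)
Final: r = 33 with f(r) ≡ 0 mod 17^2.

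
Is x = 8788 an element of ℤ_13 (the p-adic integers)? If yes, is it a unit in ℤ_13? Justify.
x ∈ ℤ_13 but not a unit; v_13(x) = 3 > 0

ℤ_13 = {x ∈ ℚ_13 : v_13(x) ≥ 0} and ℤ_13^× = {x ∈ ℤ_13 : v_13(x) = 0}. Here v_13(8788) = v_13(num) − v_13(den) = 3; compare against these criteria.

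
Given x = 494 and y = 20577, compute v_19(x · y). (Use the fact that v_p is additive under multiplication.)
v_19(10165038) = 4

v_p(x) = 1 (factor: 494 = 19^1 · 26); v_p(y) = 3 (factor: 20577 = 19^3 · 3). Additivity: v_p(xy) = v_p(x) + v_p(y) = 1 + 3 = 4. (Direct check: xy = 10165038 = 19^4 · (78).)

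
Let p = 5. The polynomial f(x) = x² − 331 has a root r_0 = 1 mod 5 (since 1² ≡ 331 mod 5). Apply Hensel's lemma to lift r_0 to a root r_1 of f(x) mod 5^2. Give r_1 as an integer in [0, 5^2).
r_1 = 16 (mod 25)

Hensel's recurrence: r_{i+1} = r_i − f(r_i)·(f′(r_i))^{-1} mod 5^{i+2}, with f′(x) = 2x. Iterate:
  r_0 = 1 (mod 5)
  r_1 = 16 (mod 25)
Final: r_1 = 16, and one checks f(r_1) ≡ 0 mod 5^2.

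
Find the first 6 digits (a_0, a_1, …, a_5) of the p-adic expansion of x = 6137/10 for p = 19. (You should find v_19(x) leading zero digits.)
(a_0, …, a_5) = (0, 0, 15, 5, 13, 5)

v_19(6137/10) = 2, so a_0 = ... = a_1 = 0. Factor out: x = 19^2 · u with u = 17/10 a unit in ℤ_19. Expand u iteratively via a_{v+i} = u_i mod 19, u_{i+1} = (u_i − a_{v+i})/19:
  u_0 = 17/10;  a_2 = 15;  u_1 = (u_0 − 15)/19 = -7/10
  u_1 = -7/10;  a_3 = 5;  u_2 = (u_1 − 5)/19 = -3/10
  u_2 = -3/10;  a_4 = 13;  u_3 = (u_2 − 13)/19 = -7/10
  u_3 = -7/10;  a_5 = 5;  u_4 = (u_3 − 5)/19 = -3/10
Digits: (0, 0, 15, 5, 13, 5).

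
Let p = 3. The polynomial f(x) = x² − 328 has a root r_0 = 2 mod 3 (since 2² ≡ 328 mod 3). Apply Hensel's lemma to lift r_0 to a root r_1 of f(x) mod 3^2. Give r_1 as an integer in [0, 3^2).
r_1 = 2 (mod 9)

Hensel's recurrence: r_{i+1} = r_i − f(r_i)·(f′(r_i))^{-1} mod 3^{i+2}, with f′(x) = 2x. Iterate:
  r_0 = 2 (mod 3)
  r_1 = 2 (mod 9)
Final: r_1 = 2, and one checks f(r_1) ≡ 0 mod 3^2.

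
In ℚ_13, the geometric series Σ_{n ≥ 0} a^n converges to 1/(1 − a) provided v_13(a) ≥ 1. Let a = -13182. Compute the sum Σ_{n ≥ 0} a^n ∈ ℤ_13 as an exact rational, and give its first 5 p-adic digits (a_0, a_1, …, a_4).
Σ a^n = 1/(1 − a) = 1/13183;  first 5 digits = (1, 0, 0, 7, 12)

v_13(a) = 3 ≥ 1, so the series converges in ℤ_13 to 1/(1 − a) = 1/(1 − (-13182)) = 1/13183. Expand this rational in ℤ_13: compute digits iteratively via d_i = x_i mod 13, x_{i+1} = (x_i − d_i)/13. The first 5 digits are (1, 0, 0, 7, 12).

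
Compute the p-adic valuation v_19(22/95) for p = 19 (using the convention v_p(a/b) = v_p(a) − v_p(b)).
v_19(22/95) = -1

Factor powers of 19 from the numerator and denominator of the reduced fraction: 22 = 19^0 · 22 and 95 = 19^1 · 5. Apply v_p(a/b) = v_p(a) − v_p(b): v_19(22/95) = 0 − 1 = -1.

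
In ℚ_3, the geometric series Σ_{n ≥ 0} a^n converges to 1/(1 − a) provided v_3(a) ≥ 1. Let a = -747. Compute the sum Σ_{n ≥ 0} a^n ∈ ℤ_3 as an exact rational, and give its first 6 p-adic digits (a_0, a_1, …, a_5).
Σ a^n = 1/(1 − a) = 1/748;  first 6 digits = (1, 0, 1, 2, 0, 1)

v_3(a) = 2 ≥ 1, so the series converges in ℤ_3 to 1/(1 − a) = 1/(1 − (-747)) = 1/748. Expand this rational in ℤ_3: compute digits iteratively via d_i = x_i mod 3, x_{i+1} = (x_i − d_i)/3. The first 6 digits are (1, 0, 1, 2, 0, 1).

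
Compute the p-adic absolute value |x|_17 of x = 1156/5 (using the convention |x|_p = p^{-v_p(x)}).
|1156/5|_17 = 1/289

Step 1 — compute v_17(x) by factoring powers of 17 out of the numerator and denominator: v_17(1156/5) = 2. Step 2 — apply |x|_p = p^{-v_p(x)} = 17^{-2} = 1/289.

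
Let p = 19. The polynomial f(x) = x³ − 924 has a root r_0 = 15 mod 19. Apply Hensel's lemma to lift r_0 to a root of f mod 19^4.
r_3 = 56483 (mod 130321)

Hensel: r_{i+1} = r_i − f(r_i)/f′(r_i) mod 19^{i+2}, where f′(x) = 3x². Iterate:
  r_0 = 15 (mod 19)
  r_1 = 167 (mod 361)
  r_2 = 1611 (mod 6859)
  r_3 = 56483 (mod 130321)
Final: r = 56483 with f(r) ≡ 0 mod 19^4.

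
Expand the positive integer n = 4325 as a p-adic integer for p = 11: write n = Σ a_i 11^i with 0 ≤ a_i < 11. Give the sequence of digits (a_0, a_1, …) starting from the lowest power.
(a_0, a_1, …) = (2, 8, 2, 3)

Repeated division by 11 gives the digits low-to-high: 4325 = 2 + 8·11^1 + 2·11^2 + 3·11^3. Digit sequence: (2, 8, 2, 3).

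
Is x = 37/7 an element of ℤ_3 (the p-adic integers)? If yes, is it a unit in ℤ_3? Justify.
x ∈ ℤ_3^× (unit); v_3(x) = 0

ℤ_3 = {x ∈ ℚ_3 : v_3(x) ≥ 0} and ℤ_3^× = {x ∈ ℤ_3 : v_3(x) = 0}. Here v_3(37/7) = v_3(num) − v_3(den) = 0; compare against these criteria.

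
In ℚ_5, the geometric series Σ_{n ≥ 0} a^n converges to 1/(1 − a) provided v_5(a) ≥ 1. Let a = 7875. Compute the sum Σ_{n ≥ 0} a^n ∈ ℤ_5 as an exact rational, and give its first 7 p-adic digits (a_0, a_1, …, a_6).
Σ a^n = 1/(1 − a) = -1/7874;  first 7 digits = (1, 0, 0, 3, 2, 2, 4)

v_5(a) = 3 ≥ 1, so the series converges in ℤ_5 to 1/(1 − a) = 1/(1 − 7875) = -1/7874. Expand this rational in ℤ_5: compute digits iteratively via d_i = x_i mod 5, x_{i+1} = (x_i − d_i)/5. The first 7 digits are (1, 0, 0, 3, 2, 2, 4).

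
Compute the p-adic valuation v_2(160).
v_2(160) = 5

v_2(n) is the largest exponent k such that 2^k divides n. Factor out: 160 = 2^5 · 5. (Sign doesn't affect v_p.) So v_2(160) = 5.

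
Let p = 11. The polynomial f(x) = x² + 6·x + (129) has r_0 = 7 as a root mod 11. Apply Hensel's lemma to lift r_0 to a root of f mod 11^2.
r_1 = 117 (mod 121)

Hensel: r_{i+1} = r_i − f(r_i)·(f′(r_i))^{-1} mod 11^{i+2}, f′(x) = 2x + 6. Iterate:
  r_0 = 7 (mod 11)
  r_1 = 117 (mod 121)
Final: r = 117 satisfies f(r) ≡ 0 mod 11^2.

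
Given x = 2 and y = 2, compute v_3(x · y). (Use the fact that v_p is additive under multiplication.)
v_3(4) = 0

v_p(x) = 0 (factor: 2 = 3^0 · 2); v_p(y) = 0 (factor: 2 = 3^0 · 2). Additivity: v_p(xy) = v_p(x) + v_p(y) = 0 + 0 = 0. (Direct check: xy = 4 = 3^0 · (4).)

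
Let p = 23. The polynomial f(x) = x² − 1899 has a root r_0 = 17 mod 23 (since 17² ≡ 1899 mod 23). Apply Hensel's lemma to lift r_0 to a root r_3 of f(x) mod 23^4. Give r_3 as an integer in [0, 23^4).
r_3 = 241195 (mod 279841)

Hensel's recurrence: r_{i+1} = r_i − f(r_i)·(f′(r_i))^{-1} mod 23^{i+2}, with f′(x) = 2x. Iterate:
  r_0 = 17 (mod 23)
  r_1 = 500 (mod 529)
  r_2 = 10022 (mod 12167)
  r_3 = 241195 (mod 279841)
Final: r_3 = 241195, and one checks f(r_3) ≡ 0 mod 23^4.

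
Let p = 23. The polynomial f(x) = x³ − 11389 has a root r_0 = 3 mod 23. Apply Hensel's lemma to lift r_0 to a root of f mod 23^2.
r_1 = 463 (mod 529)

Hensel: r_{i+1} = r_i − f(r_i)/f′(r_i) mod 23^{i+2}, where f′(x) = 3x². Iterate:
  r_0 = 3 (mod 23)
  r_1 = 463 (mod 529)
Final: r = 463 with f(r) ≡ 0 mod 23^2.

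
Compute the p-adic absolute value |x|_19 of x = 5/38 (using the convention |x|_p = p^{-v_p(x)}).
|5/38|_19 = 19

Step 1 — compute v_19(x) by factoring powers of 19 out of the numerator and denominator: v_19(5/38) = -1. Step 2 — apply |x|_p = p^{-v_p(x)} = 19^{1} = 19.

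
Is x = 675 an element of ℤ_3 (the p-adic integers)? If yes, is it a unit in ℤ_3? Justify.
x ∈ ℤ_3 but not a unit; v_3(x) = 3 > 0

ℤ_3 = {x ∈ ℚ_3 : v_3(x) ≥ 0} and ℤ_3^× = {x ∈ ℤ_3 : v_3(x) = 0}. Here v_3(675) = v_3(num) − v_3(den) = 3; compare against these criteria.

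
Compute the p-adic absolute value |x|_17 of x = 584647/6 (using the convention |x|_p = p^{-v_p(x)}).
|584647/6|_17 = 1/83521

Step 1 — compute v_17(x) by factoring powers of 17 out of the numerator and denominator: v_17(584647/6) = 4. Step 2 — apply |x|_p = p^{-v_p(x)} = 17^{-4} = 1/83521.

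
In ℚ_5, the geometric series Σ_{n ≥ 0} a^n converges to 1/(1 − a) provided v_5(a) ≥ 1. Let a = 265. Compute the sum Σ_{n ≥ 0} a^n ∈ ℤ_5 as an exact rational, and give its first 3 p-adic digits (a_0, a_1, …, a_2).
Σ a^n = 1/(1 − a) = -1/264;  first 3 digits = (1, 3, 4)

v_5(a) = 1 ≥ 1, so the series converges in ℤ_5 to 1/(1 − a) = 1/(1 − 265) = -1/264. Expand this rational in ℤ_5: compute digits iteratively via d_i = x_i mod 5, x_{i+1} = (x_i − d_i)/5. The first 3 digits are (1, 3, 4).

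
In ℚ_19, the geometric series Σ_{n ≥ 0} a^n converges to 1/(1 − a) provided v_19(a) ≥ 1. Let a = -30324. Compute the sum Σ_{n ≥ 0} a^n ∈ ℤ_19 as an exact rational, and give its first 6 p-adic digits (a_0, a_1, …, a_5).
Σ a^n = 1/(1 − a) = 1/30325;  first 6 digits = (1, 0, 11, 14, 6, 10)

v_19(a) = 2 ≥ 1, so the series converges in ℤ_19 to 1/(1 − a) = 1/(1 − (-30324)) = 1/30325. Expand this rational in ℤ_19: compute digits iteratively via d_i = x_i mod 19, x_{i+1} = (x_i − d_i)/19. The first 6 digits are (1, 0, 11, 14, 6, 10).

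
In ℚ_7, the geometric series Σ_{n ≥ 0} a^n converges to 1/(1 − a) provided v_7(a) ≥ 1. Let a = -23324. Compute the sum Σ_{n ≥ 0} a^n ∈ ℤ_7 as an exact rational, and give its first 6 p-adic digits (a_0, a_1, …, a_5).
Σ a^n = 1/(1 − a) = 1/23325;  first 6 digits = (1, 0, 0, 2, 4, 5)

v_7(a) = 3 ≥ 1, so the series converges in ℤ_7 to 1/(1 − a) = 1/(1 − (-23324)) = 1/23325. Expand this rational in ℤ_7: compute digits iteratively via d_i = x_i mod 7, x_{i+1} = (x_i − d_i)/7. The first 6 digits are (1, 0, 0, 2, 4, 5).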